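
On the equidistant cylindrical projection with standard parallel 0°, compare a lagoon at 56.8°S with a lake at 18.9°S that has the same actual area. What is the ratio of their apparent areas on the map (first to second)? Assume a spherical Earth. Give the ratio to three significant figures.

1.73

Plate carrée maps x = Rλ, y = Rφ. The meridian scale is h = 1 and the parallel scale is k = 1/cos φ = sec φ.
Areal scale at 56.8°: h·k = 1.000 × 1.826 = 1.826.
Areal scale at 18.9°: h·k = 1.000 × 1.057 = 1.057.
Ratio = 1.826/1.057 ≈ 1.73.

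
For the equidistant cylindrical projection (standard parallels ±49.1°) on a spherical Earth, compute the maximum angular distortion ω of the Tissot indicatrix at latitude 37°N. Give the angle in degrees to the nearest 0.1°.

11.4°

The equidistant cylindrical projection with φ₀ = 49.1° has h = 1 (meridians true) and k = cos φ₀ / cos φ along parallels.
At 37°: h = 1.000, k = 0.8198; principal scales a = 1.000, b = 0.8198.
sin(ω/2) = (a − b)/(a + b) = 0.1802/1.820 = 0.09901, so ω = 2 arcsin(0.09901) ≈ 11.4°.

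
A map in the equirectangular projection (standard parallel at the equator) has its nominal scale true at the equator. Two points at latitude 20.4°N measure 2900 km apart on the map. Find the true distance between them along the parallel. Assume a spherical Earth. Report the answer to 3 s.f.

Plate carrée maps x = Rλ, y = Rφ. The meridian scale is h = 1 and the parallel scale is k = 1/cos φ = sec φ.
Along the parallel at 20.4°, map distances are exaggerated by k = sec 20.4° = 1.067.
True distance = 2900 / 1.067 = 2900 × cos 20.4° ≈ 2720 km.

2720 km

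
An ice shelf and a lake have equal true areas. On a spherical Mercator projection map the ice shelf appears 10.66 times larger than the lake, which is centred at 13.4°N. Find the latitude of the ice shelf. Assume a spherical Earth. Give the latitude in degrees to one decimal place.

Mercator areal scale is sec²φ, so apparent-area ratio = sec²φ₁ / sec²φ₂ = cos²φ₂ / cos²φ₁.
cos²φ₂ / cos²φ₁ = 10.66  ⇒  cos φ₁ = cos 13.4° / √10.66 = 0.9728/3.265 = 0.2979.
φ₁ = arccos(0.2979) ≈ 72.7°.

72.7°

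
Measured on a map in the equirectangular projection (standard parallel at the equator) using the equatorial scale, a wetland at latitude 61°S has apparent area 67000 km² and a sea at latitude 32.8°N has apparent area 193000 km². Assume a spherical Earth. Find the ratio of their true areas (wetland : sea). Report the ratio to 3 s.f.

0.200

Plate carrée has h = 1 and k = sec φ, giving areal scale sec φ; true area = (apparent area) · cos φ.
True area of wetland: 67000 × cos(61°) = 67000 × 0.4848 = 32480 km².
True area of sea: 193000 × cos(32.8°) = 193000 × 0.8406 = 162200 km².
Ratio = 32480 / 162200 ≈ 0.200.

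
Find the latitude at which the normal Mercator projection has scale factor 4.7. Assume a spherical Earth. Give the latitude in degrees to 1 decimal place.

Mercator scale is k = sec φ = 1/cos φ.
1/cos φ = 4.7  ⇒  cos φ = 0.2128  ⇒  φ = arccos(0.2128) ≈ 77.7°.

77.7°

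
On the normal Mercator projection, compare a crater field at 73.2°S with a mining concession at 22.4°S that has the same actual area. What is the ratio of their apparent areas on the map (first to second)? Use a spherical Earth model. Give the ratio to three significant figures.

10.2

On Mercator, area is exaggerated by sec²φ = 1/cos²φ.
At 73.2°: sec²(73.2°) = 1/0.2890² = 11.97.
At 22.4°: sec²(22.4°) = 1/0.9245² = 1.170.
Ratio = 11.97/1.170 = cos²(22.4°)/cos²(73.2°) ≈ 10.2.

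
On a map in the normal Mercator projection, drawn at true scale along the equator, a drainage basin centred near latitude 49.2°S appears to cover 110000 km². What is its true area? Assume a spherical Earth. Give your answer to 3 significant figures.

47000 km²

The Mercator projection is conformal; its linear scale factor is the same in every direction and equals sec φ = 1/cos φ.
Areal scale = k² = sec²φ = 1/cos²(49.2°) = 1/0.6534² = 2.342.
True area = apparent / (areal scale) = 110000 / 2.342 ≈ 47000 km².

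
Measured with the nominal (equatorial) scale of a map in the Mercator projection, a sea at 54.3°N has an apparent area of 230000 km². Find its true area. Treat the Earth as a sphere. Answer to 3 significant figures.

Mercator is conformal, so the point scale is isotropic: h = k = sec φ = 1/cos φ.
Areal scale = k² = sec²φ = 1/cos²(54.3°) = 1/0.5835² = 2.937.
True area = apparent / (areal scale) = 230000 / 2.937 ≈ 78300 km².

78300 km²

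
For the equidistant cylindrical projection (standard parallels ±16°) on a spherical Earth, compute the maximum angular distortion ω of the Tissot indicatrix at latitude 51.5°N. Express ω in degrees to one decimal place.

The equidistant cylindrical projection with φ₀ = 16° has h = 1 (meridians true) and k = cos φ₀ / cos φ along parallels.
At 51.5°: h = 1.000, k = 1.544; principal scales a = 1.544, b = 1.000.
sin(ω/2) = (a − b)/(a + b) = 0.5442/2.544 = 0.2139, so ω = 2 arcsin(0.2139) ≈ 24.7°.

24.7°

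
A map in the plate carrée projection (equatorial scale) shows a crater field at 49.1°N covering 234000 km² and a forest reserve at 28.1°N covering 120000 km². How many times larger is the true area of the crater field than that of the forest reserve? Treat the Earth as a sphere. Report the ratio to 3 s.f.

Plate carrée has h = 1 and k = sec φ, giving areal scale sec φ; true area = (apparent area) · cos φ.
True area of crater field: 234000 × cos(49.1°) = 234000 × 0.6547 = 153200 km².
True area of forest reserve: 120000 × cos(28.1°) = 120000 × 0.8821 = 105900 km².
Ratio = 153200 / 105900 ≈ 1.45.

1.45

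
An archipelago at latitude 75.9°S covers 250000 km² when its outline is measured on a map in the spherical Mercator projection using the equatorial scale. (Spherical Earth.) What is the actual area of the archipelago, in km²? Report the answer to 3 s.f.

14800 km²

Mercator is conformal, so the point scale is isotropic: h = k = sec φ = 1/cos φ.
Areal scale = k² = sec²φ = 1/cos²(75.9°) = 1/0.2436² = 16.85.
True area = apparent / (areal scale) = 250000 / 16.85 ≈ 14800 km².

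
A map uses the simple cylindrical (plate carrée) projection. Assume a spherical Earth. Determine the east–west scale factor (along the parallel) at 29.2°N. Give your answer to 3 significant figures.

In the plate carrée (x = Rλ, y = Rφ), meridians are true-scale (h = 1) and parallels are stretched by k = sec φ.
k = 1/cos 29.2° = 1/0.8729 = 1.146.

1.15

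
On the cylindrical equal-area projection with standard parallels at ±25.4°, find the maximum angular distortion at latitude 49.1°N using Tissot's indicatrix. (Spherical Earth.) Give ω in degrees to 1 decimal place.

For cylindrical equal-area with standard parallel φ₀, h = cos φ / cos φ₀ and k = cos φ₀ / cos φ, so h·k = 1.
At 49.1°: h = 0.7248, k = 1.380; principal scales a = 1.380, b = 0.7248.
sin(ω/2) = (a − b)/(a + b) = 0.6549/2.104 = 0.3112, so ω = 2 arcsin(0.3112) ≈ 36.3°.

36.3°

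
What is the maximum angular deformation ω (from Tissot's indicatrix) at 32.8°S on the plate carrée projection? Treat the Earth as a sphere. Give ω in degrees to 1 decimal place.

For the equirectangular projection with φ₀ = 0 (plate carrée), h = 1 along meridians and k = sec φ along parallels.
At 32.8°: h = 1.000, k = 1.190; principal scales a = 1.190, b = 1.000.
sin(ω/2) = (a − b)/(a + b) = 0.1897/2.190 = 0.08662, so ω = 2 arcsin(0.08662) ≈ 9.9°.

9.9°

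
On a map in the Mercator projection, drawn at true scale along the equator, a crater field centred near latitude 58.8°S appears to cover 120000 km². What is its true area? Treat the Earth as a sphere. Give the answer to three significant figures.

32200 km²

For Mercator, h = k = sec φ (a conformal cylindrical projection has a single point scale, 1/cos φ).
Areal scale = k² = sec²φ = 1/cos²(58.8°) = 1/0.5180² = 3.726.
True area = apparent / (areal scale) = 120000 / 3.726 ≈ 32200 km².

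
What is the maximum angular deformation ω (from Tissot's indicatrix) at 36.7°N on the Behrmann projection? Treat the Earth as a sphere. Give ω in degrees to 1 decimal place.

8.8°

Behrmann is a cylindrical equal-area projection with standard parallels at ±30°. A cylindrical equal-area projection with standard parallel φ₀ has meridian scale h = cos φ / cos φ₀ and parallel scale k = cos φ₀ / cos φ (so areas are preserved, h·k = 1).
At 36.7°: h = 0.9258, k = 1.080; principal scales a = 1.080, b = 0.9258.
sin(ω/2) = (a − b)/(a + b) = 0.1543/2.006 = 0.07693, so ω = 2 arcsin(0.07693) ≈ 8.8°.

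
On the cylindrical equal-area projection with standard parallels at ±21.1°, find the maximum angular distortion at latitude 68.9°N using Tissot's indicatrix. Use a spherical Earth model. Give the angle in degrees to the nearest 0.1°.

For cylindrical equal-area with standard parallel φ₀, h = cos φ / cos φ₀ and k = cos φ₀ / cos φ, so h·k = 1.
At 68.9°: h = 0.3859, k = 2.592; principal scales a = 2.592, b = 0.3859.
sin(ω/2) = (a − b)/(a + b) = 2.206/2.977 = 0.7408, so ω = 2 arcsin(0.7408) ≈ 95.6°.

95.6°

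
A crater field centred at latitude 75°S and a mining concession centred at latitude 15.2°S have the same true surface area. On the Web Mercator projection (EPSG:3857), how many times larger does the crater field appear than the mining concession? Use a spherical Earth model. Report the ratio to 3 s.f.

Mercator is conformal with k = sec φ, so areal scale = k² = sec²φ.
At 75°: sec²(75°) = 1/0.2588² = 14.93.
At 15.2°: sec²(15.2°) = 1/0.9650² = 1.074.
Ratio = 14.93/1.074 = cos²(15.2°)/cos²(75°) ≈ 13.9.

13.9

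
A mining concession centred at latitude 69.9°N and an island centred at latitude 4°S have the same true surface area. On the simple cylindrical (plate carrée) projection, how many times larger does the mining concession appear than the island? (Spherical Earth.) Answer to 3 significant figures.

2.90

Plate carrée maps x = Rλ, y = Rφ. The meridian scale is h = 1 and the parallel scale is k = 1/cos φ = sec φ.
Areal scale at 69.9°: h·k = 1.000 × 2.910 = 2.910.
Areal scale at 4°: h·k = 1.000 × 1.002 = 1.002.
Ratio = 2.910/1.002 ≈ 2.90.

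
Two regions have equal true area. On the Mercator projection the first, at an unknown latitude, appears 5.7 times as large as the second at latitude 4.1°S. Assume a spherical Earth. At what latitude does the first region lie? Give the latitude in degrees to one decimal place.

65.3°

Mercator areal scale is sec²φ, so apparent-area ratio = sec²φ₁ / sec²φ₂ = cos²φ₂ / cos²φ₁.
cos²φ₂ / cos²φ₁ = 5.7  ⇒  cos φ₁ = cos 4.1° / √5.7 = 0.9974/2.387 = 0.4178.
φ₁ = arccos(0.4178) ≈ 65.3°.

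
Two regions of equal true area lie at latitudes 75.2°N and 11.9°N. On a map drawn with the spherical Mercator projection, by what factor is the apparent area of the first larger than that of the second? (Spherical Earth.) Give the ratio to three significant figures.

Mercator areal scale is sec²φ.
At 75.2°: sec²(75.2°) = 1/0.2554² = 15.33.
At 11.9°: sec²(11.9°) = 1/0.9785² = 1.044.
Ratio = 15.33/1.044 = cos²(11.9°)/cos²(75.2°) ≈ 14.7.

14.7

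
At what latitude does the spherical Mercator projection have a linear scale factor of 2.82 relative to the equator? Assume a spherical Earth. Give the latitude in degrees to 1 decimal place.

Mercator scale is k = sec φ = 1/cos φ.
1/cos φ = 2.82  ⇒  cos φ = 0.3546  ⇒  φ = arccos(0.3546) ≈ 69.2°.

69.2°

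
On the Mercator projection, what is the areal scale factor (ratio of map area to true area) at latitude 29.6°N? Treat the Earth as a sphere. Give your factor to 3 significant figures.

For Mercator, h = k = sec φ (a conformal cylindrical projection has a single point scale, 1/cos φ).
Areal scale = k² = sec²φ = 1/cos²(29.6°) = 1/0.8695² = 1.323.

1.32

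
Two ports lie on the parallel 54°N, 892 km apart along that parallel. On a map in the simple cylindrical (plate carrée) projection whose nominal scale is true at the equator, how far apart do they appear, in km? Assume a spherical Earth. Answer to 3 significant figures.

In the plate carrée (x = Rλ, y = Rφ), meridians are true-scale (h = 1) and parallels are stretched by k = sec φ.
Along the parallel, k = sec 54° = 1/0.5878 = 1.701.
Map distance = 892 × 1.701 ≈ 1520 km.

1520 km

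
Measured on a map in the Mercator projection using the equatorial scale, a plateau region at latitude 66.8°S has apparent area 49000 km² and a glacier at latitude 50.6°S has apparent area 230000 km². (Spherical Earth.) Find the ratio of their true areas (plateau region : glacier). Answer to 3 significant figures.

On Mercator the areal scale is sec²φ, so true area = apparent × cos²φ.
True area of plateau region: 49000 × cos²(66.8°) = 49000 × 0.1552 = 7604 km².
True area of glacier: 230000 × cos²(50.6°) = 230000 × 0.4029 = 92660 km².
Ratio = 7604 / 92660 ≈ 0.0821.

0.0821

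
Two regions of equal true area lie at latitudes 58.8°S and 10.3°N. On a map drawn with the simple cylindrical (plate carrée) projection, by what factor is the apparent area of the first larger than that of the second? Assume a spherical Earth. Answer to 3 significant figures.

1.90

Plate carrée maps x = Rλ, y = Rφ. The meridian scale is h = 1 and the parallel scale is k = 1/cos φ = sec φ.
Areal scale at 58.8°: h·k = 1.000 × 1.930 = 1.930.
Areal scale at 10.3°: h·k = 1.000 × 1.016 = 1.016.
Ratio = 1.930/1.016 ≈ 1.90.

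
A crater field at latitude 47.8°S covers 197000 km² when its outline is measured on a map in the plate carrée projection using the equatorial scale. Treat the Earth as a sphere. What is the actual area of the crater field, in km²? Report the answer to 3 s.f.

In the plate carrée (x = Rλ, y = Rφ), meridians are true-scale (h = 1) and parallels are stretched by k = sec φ.
Areal scale = h·k = 1 × sec φ; at 47.8°, h = 1.000, k = 1.489, so h·k = 1.489.
True area = apparent / (areal scale) = 197000 / 1.489 ≈ 132000 km².

132000 km²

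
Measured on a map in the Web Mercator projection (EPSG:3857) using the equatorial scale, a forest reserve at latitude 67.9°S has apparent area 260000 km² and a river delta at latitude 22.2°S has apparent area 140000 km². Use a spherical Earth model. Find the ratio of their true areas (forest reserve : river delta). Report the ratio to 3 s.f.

Since Mercator area scale is 1/cos²φ, the true area equals the apparent area multiplied by cos²φ.
True area of forest reserve: 260000 × cos²(67.9°) = 260000 × 0.1415 = 36800 km².
True area of river delta: 140000 × cos²(22.2°) = 140000 × 0.8572 = 120000 km².
Ratio = 36800 / 120000 ≈ 0.307.

0.307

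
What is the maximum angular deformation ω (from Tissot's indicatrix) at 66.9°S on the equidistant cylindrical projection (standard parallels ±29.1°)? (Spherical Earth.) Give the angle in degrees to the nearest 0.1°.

With standard parallel φ₀ = 29.1°, the equirectangular projection gives x = Rλ cos φ₀, y = Rφ, so h = 1 and k = cos 29.1° / cos φ.
At 66.9°: h = 1.000, k = 2.227; principal scales a = 2.227, b = 1.000.
sin(ω/2) = (a − b)/(a + b) = 1.227/3.227 = 0.3802, so ω = 2 arcsin(0.3802) ≈ 44.7°.

44.7°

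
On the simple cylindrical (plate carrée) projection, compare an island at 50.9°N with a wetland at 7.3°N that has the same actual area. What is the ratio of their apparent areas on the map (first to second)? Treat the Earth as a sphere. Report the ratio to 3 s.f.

1.57

Plate carrée maps x = Rλ, y = Rφ. The meridian scale is h = 1 and the parallel scale is k = 1/cos φ = sec φ.
Areal scale at 50.9°: h·k = 1.000 × 1.586 = 1.586.
Areal scale at 7.3°: h·k = 1.000 × 1.008 = 1.008.
Ratio = 1.586/1.008 ≈ 1.57.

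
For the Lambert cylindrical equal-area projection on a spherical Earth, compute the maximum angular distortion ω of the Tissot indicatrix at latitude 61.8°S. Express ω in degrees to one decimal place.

The Lambert cylindrical equal-area projection is the cylindrical equal-area projection with its standard parallel at the equator (φ₀ = 0). Cylindrical equal-area (φ₀ = 0°): h = cos φ / cos 0° along meridians, k = cos 0° / cos φ along parallels; h·k = 1.
At 61.8°: h = 0.4726, k = 2.116; principal scales a = 2.116, b = 0.4726.
sin(ω/2) = (a − b)/(a + b) = 1.644/2.589 = 0.6349, so ω = 2 arcsin(0.6349) ≈ 78.8°.

78.8°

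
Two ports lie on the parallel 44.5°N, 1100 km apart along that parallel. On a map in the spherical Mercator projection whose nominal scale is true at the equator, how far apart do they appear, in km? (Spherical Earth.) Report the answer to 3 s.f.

The Mercator projection is conformal; its linear scale factor is the same in every direction and equals sec φ = 1/cos φ.
Along the parallel, k = sec 44.5° = 1/0.7133 = 1.402.
Map distance = 1100 × 1.402 ≈ 1540 km.

1540 km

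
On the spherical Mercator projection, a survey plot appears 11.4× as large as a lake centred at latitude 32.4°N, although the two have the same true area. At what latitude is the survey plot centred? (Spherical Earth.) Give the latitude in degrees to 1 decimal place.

75.5°

Mercator areal scale is sec²φ, so apparent-area ratio = sec²φ₁ / sec²φ₂ = cos²φ₂ / cos²φ₁.
cos²φ₂ / cos²φ₁ = 11.4  ⇒  cos φ₁ = cos 32.4° / √11.4 = 0.8443/3.376 = 0.2501.
φ₁ = arccos(0.2501) ≈ 75.5°.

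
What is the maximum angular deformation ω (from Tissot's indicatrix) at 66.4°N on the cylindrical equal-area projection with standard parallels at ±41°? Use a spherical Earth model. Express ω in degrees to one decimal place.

For cylindrical equal-area with standard parallel φ₀, h = cos φ / cos φ₀ and k = cos φ₀ / cos φ, so h·k = 1.
At 66.4°: h = 0.5305, k = 1.885; principal scales a = 1.885, b = 0.5305.
sin(ω/2) = (a − b)/(a + b) = 1.355/2.416 = 0.5608, so ω = 2 arcsin(0.5608) ≈ 68.2°.

68.2°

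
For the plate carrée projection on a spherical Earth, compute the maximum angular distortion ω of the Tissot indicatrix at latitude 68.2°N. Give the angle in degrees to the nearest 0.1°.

Plate carrée maps x = Rλ, y = Rφ. The meridian scale is h = 1 and the parallel scale is k = 1/cos φ = sec φ.
At 68.2°: h = 1.000, k = 2.693; principal scales a = 2.693, b = 1.000.
sin(ω/2) = (a − b)/(a + b) = 1.693/3.693 = 0.4584, so ω = 2 arcsin(0.4584) ≈ 54.6°.

54.6°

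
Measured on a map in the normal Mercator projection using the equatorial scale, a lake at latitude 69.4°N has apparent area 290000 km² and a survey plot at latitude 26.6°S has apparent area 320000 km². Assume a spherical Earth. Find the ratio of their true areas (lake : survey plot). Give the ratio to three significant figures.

On Mercator the areal scale is sec²φ, so true area = apparent × cos²φ.
True area of lake: 290000 × cos²(69.4°) = 290000 × 0.1238 = 35900 km².
True area of survey plot: 320000 × cos²(26.6°) = 320000 × 0.7995 = 255800 km².
Ratio = 35900 / 255800 ≈ 0.140.

0.140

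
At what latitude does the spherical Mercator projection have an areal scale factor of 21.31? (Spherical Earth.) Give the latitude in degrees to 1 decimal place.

77.5°

Mercator areal scale is sec²φ.
sec²φ = 21.31  ⇒  cos²φ = 0.04693  ⇒  cos φ = 0.2166.
φ = arccos(0.2166) ≈ 77.5°.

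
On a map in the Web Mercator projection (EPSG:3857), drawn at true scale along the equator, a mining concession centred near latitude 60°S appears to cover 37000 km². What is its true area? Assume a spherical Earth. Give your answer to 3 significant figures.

For Mercator, h = k = sec φ (a conformal cylindrical projection has a single point scale, 1/cos φ).
Areal scale = k² = sec²φ = 1/cos²(60°) = 1/0.5000² = 4.000.
True area = apparent / (areal scale) = 37000 / 4.000 ≈ 9250 km².

9250 km²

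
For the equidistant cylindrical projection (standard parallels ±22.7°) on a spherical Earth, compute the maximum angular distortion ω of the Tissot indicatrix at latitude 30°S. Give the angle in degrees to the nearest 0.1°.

In the equirectangular projection with standard parallel φ₀ = 22.7° (x = Rλ cos φ₀, y = Rφ), meridians are true-scale (h = 1) and the parallel scale is k = cos φ₀ / cos φ.
At 30°: h = 1.000, k = 1.065; principal scales a = 1.065, b = 1.000.
sin(ω/2) = (a − b)/(a + b) = 0.06526/2.065 = 0.03160, so ω = 2 arcsin(0.03160) ≈ 3.6°.

3.6°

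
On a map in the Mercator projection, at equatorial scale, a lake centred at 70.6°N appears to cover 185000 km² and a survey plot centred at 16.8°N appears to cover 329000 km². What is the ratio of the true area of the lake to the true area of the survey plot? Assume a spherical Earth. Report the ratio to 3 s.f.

0.0677

Mercator's areal exaggeration is sec²φ; hence true area = (apparent area) · cos²φ.
True area of lake: 185000 × cos²(70.6°) = 185000 × 0.1103 = 20410 km².
True area of survey plot: 329000 × cos²(16.8°) = 329000 × 0.9165 = 301500 km².
Ratio = 20410 / 301500 ≈ 0.0677.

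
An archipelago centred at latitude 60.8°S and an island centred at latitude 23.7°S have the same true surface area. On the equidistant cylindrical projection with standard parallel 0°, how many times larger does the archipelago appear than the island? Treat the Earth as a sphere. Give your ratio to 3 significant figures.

1.88

In the plate carrée (x = Rλ, y = Rφ), meridians are true-scale (h = 1) and parallels are stretched by k = sec φ.
Areal scale at 60.8°: h·k = 1.000 × 2.050 = 2.050.
Areal scale at 23.7°: h·k = 1.000 × 1.092 = 1.092.
Ratio = 2.050/1.092 ≈ 1.88.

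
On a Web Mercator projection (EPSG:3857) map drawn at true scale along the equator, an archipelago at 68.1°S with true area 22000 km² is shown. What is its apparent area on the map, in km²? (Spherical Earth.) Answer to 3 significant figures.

158000 km²

The Mercator projection is conformal; its linear scale factor is the same in every direction and equals sec φ = 1/cos φ.
Areal scale = k² = sec²φ = 1/cos²(68.1°) = 1/0.3730² = 7.188.
Apparent area = 22000 × 7.188 ≈ 158000 km².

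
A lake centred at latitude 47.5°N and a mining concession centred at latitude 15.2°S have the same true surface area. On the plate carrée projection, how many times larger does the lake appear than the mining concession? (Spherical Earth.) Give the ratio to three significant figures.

For the equirectangular projection with φ₀ = 0 (plate carrée), h = 1 along meridians and k = sec φ along parallels.
Areal scale at 47.5°: h·k = 1.000 × 1.480 = 1.480.
Areal scale at 15.2°: h·k = 1.000 × 1.036 = 1.036.
Ratio = 1.480/1.036 ≈ 1.43.

1.43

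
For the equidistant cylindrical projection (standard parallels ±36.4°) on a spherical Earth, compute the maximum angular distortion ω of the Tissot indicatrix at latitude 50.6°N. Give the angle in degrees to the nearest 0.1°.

13.6°

With standard parallel φ₀ = 36.4°, the equirectangular projection gives x = Rλ cos φ₀, y = Rφ, so h = 1 and k = cos 36.4° / cos φ.
At 50.6°: h = 1.000, k = 1.268; principal scales a = 1.268, b = 1.000.
sin(ω/2) = (a − b)/(a + b) = 0.2681/2.268 = 0.1182, so ω = 2 arcsin(0.1182) ≈ 13.6°.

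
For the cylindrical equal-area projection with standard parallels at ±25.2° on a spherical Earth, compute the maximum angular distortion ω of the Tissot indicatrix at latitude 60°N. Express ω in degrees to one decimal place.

Cylindrical equal-area (φ₀ = 25.2°): h = cos φ / cos 25.2° along meridians, k = cos 25.2° / cos φ along parallels; h·k = 1.
At 60°: h = 0.5526, k = 1.810; principal scales a = 1.810, b = 0.5526.
sin(ω/2) = (a − b)/(a + b) = 1.257/2.362 = 0.5321, so ω = 2 arcsin(0.5321) ≈ 64.3°.

64.3°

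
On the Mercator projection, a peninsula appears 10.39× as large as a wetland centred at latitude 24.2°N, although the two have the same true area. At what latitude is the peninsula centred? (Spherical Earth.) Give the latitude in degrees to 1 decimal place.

73.6°

For equal true areas on Mercator, apparent areas scale as sec²φ, so the ratio is cos²φ₂ / cos²φ₁.
cos²φ₂ / cos²φ₁ = 10.39  ⇒  cos φ₁ = cos 24.2° / √10.39 = 0.9121/3.223 = 0.2830.
φ₁ = arccos(0.2830) ≈ 73.6°.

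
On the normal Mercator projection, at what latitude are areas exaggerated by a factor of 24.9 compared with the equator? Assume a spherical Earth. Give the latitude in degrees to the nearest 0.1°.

Mercator areal scale is sec²φ.
sec²φ = 24.9  ⇒  cos²φ = 0.04016  ⇒  cos φ = 0.2004.
φ = arccos(0.2004) ≈ 78.4°.

78.4°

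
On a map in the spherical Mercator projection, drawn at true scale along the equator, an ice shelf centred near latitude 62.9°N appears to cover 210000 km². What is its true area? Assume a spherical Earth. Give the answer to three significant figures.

43600 km²

For Mercator, h = k = sec φ (a conformal cylindrical projection has a single point scale, 1/cos φ).
Areal scale = k² = sec²φ = 1/cos²(62.9°) = 1/0.4555² = 4.819.
True area = apparent / (areal scale) = 210000 / 4.819 ≈ 43600 km².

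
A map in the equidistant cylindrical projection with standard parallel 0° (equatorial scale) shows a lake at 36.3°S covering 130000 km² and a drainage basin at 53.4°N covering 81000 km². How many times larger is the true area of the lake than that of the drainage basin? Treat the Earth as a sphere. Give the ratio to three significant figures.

2.17

On the plate carrée, areal scale = h·k = 1 × sec φ, so true area = apparent × cos φ.
True area of lake: 130000 × cos(36.3°) = 130000 × 0.8059 = 104800 km².
True area of drainage basin: 81000 × cos(53.4°) = 81000 × 0.5962 = 48290 km².
Ratio = 104800 / 48290 ≈ 2.17.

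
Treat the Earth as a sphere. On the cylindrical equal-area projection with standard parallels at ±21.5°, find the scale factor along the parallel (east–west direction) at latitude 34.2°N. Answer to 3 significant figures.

1.12

A cylindrical equal-area projection with standard parallel φ₀ has meridian scale h = cos φ / cos φ₀ and parallel scale k = cos φ₀ / cos φ (so areas are preserved, h·k = 1).
k = cos 21.5° / cos 34.2° = 0.9304/0.8271 = 1.125.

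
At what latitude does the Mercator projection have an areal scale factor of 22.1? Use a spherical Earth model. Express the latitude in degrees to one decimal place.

77.7°

Mercator areal scale is sec²φ.
sec²φ = 22.1  ⇒  cos²φ = 0.04525  ⇒  cos φ = 0.2127.
φ = arccos(0.2127) ≈ 77.7°.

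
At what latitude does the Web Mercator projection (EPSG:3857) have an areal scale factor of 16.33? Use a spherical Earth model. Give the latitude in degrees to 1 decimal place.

75.7°

Mercator areal scale is sec²φ.
sec²φ = 16.33  ⇒  cos²φ = 0.06124  ⇒  cos φ = 0.2475.
φ = arccos(0.2475) ≈ 75.7°.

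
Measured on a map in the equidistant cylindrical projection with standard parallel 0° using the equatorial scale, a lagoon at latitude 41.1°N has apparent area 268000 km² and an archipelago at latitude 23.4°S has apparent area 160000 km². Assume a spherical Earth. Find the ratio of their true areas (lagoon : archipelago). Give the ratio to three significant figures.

1.38

Plate carrée has h = 1 and k = sec φ, giving areal scale sec φ; true area = (apparent area) · cos φ.
True area of lagoon: 268000 × cos(41.1°) = 268000 × 0.7536 = 202000 km².
True area of archipelago: 160000 × cos(23.4°) = 160000 × 0.9178 = 146800 km².
Ratio = 202000 / 146800 ≈ 1.38.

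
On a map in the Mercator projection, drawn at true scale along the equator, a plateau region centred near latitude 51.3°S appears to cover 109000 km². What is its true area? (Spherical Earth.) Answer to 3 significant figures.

The Mercator projection is conformal; its linear scale factor is the same in every direction and equals sec φ = 1/cos φ.
Areal scale = k² = sec²φ = 1/cos²(51.3°) = 1/0.6252² = 2.558.
True area = apparent / (areal scale) = 109000 / 2.558 ≈ 42600 km².

42600 km²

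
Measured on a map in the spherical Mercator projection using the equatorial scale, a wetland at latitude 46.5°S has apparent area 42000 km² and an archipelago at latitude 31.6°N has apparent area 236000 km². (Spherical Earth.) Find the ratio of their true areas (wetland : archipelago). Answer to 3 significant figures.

Since Mercator area scale is 1/cos²φ, the true area equals the apparent area multiplied by cos²φ.
True area of wetland: 42000 × cos²(46.5°) = 42000 × 0.4738 = 19900 km².
True area of archipelago: 236000 × cos²(31.6°) = 236000 × 0.7254 = 171200 km².
Ratio = 19900 / 171200 ≈ 0.116.

0.116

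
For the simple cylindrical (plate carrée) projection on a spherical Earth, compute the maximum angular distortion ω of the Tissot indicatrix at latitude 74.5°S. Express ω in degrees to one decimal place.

70.7°

In the plate carrée (x = Rλ, y = Rφ), meridians are true-scale (h = 1) and parallels are stretched by k = sec φ.
At 74.5°: h = 1.000, k = 3.742; principal scales a = 3.742, b = 1.000.
sin(ω/2) = (a − b)/(a + b) = 2.742/4.742 = 0.5782, so ω = 2 arcsin(0.5782) ≈ 70.7°.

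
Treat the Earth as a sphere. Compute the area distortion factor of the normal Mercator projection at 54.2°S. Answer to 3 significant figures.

For Mercator, h = k = sec φ (a conformal cylindrical projection has a single point scale, 1/cos φ).
Areal scale = k² = sec²φ = 1/cos²(54.2°) = 1/0.5850² = 2.922.

2.92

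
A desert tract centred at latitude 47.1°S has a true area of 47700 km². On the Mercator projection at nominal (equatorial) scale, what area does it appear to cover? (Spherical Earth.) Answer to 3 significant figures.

103000 km²

The Mercator projection is conformal; its linear scale factor is the same in every direction and equals sec φ = 1/cos φ.
Areal scale = k² = sec²φ = 1/cos²(47.1°) = 1/0.6807² = 2.158.
Apparent area = 47700 × 2.158 ≈ 103000 km².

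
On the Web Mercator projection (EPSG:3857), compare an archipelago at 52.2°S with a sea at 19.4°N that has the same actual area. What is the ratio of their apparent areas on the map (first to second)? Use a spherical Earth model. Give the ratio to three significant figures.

2.37

On Mercator, area is exaggerated by sec²φ = 1/cos²φ.
At 52.2°: sec²(52.2°) = 1/0.6129² = 2.662.
At 19.4°: sec²(19.4°) = 1/0.9432² = 1.124.
Ratio = 2.662/1.124 = cos²(19.4°)/cos²(52.2°) ≈ 2.37.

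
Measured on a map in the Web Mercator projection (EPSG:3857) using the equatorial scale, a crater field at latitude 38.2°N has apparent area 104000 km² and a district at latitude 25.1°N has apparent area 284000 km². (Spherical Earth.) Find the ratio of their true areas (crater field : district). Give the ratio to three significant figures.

0.276

Since Mercator area scale is 1/cos²φ, the true area equals the apparent area multiplied by cos²φ.
True area of crater field: 104000 × cos²(38.2°) = 104000 × 0.6176 = 64230 km².
True area of district: 284000 × cos²(25.1°) = 284000 × 0.8201 = 232900 km².
Ratio = 64230 / 232900 ≈ 0.276.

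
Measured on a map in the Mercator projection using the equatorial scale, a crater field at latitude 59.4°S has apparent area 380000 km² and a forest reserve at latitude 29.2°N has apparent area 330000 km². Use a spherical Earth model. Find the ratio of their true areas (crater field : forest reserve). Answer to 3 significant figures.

0.392

Mercator's areal exaggeration is sec²φ; hence true area = (apparent area) · cos²φ.
True area of crater field: 380000 × cos²(59.4°) = 380000 × 0.2591 = 98470 km².
True area of forest reserve: 330000 × cos²(29.2°) = 330000 × 0.7620 = 251500 km².
Ratio = 98470 / 251500 ≈ 0.392.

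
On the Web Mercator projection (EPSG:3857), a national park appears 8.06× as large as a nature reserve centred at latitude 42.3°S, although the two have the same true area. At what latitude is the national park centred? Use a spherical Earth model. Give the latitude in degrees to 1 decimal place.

On Mercator, (apparent₁)/(apparent₂) = sec²φ₁ / sec²φ₂ when true areas are equal.
cos²φ₂ / cos²φ₁ = 8.06  ⇒  cos φ₁ = cos 42.3° / √8.06 = 0.7396/2.839 = 0.2605.
φ₁ = arccos(0.2605) ≈ 74.9°.

74.9°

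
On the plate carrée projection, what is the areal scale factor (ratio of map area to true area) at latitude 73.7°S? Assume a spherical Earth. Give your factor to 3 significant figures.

3.56

In the plate carrée (x = Rλ, y = Rφ), meridians are true-scale (h = 1) and parallels are stretched by k = sec φ.
Areal scale = h·k = 1 × sec φ; at 73.7°, h = 1.000, k = 3.563, so h·k = 3.563.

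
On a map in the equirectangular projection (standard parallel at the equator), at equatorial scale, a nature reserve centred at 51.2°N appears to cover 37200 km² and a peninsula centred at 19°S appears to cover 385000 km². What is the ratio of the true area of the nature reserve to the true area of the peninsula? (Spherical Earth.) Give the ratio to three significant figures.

Plate carrée has h = 1 and k = sec φ, giving areal scale sec φ; true area = (apparent area) · cos φ.
True area of nature reserve: 37200 × cos(51.2°) = 37200 × 0.6266 = 23310 km².
True area of peninsula: 385000 × cos(19°) = 385000 × 0.9455 = 364000 km².
Ratio = 23310 / 364000 ≈ 0.0640.

0.0640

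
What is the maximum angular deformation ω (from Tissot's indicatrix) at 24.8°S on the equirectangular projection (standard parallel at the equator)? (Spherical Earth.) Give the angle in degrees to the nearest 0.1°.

5.5°

In the plate carrée (x = Rλ, y = Rφ), meridians are true-scale (h = 1) and parallels are stretched by k = sec φ.
At 24.8°: h = 1.000, k = 1.102; principal scales a = 1.102, b = 1.000.
sin(ω/2) = (a − b)/(a + b) = 0.1016/2.102 = 0.04834, so ω = 2 arcsin(0.04834) ≈ 5.5°.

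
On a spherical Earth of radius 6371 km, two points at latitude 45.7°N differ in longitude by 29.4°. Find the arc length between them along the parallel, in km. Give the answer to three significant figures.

2280 km

Arc length along a parallel = R cos φ · Δλ (with Δλ in radians).
= 6371 × cos 45.7° × (29.4° × π/180) = 6371 × 0.6984 × 0.5131 ≈ 2280 km.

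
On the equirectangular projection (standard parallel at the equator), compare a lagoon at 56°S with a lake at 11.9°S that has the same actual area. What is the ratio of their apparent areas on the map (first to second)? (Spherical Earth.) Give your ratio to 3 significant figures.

In the plate carrée (x = Rλ, y = Rφ), meridians are true-scale (h = 1) and parallels are stretched by k = sec φ.
Areal scale at 56°: h·k = 1.000 × 1.788 = 1.788.
Areal scale at 11.9°: h·k = 1.000 × 1.022 = 1.022.
Ratio = 1.788/1.022 ≈ 1.75.

1.75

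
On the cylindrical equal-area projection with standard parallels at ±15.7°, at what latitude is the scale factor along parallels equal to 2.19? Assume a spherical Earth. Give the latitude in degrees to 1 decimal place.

63.9°

Cylindrical equal-area (φ₀ = 15.7°): h = cos φ / cos 15.7° along meridians, k = cos 15.7° / cos φ along parallels; h·k = 1.
k = cos φ₀ / cos φ = 2.19  ⇒  cos φ = cos 15.7° / 2.19 = 0.4396.
φ = arccos(0.4396) ≈ 63.9°.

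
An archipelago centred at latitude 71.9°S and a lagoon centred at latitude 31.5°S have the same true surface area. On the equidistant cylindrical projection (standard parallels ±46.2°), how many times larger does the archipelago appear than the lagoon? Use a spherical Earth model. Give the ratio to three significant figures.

2.74

The equidistant cylindrical projection with φ₀ = 46.2° has h = 1 (meridians true) and k = cos φ₀ / cos φ along parallels.
Areal scale at 71.9°: h·k = 1.000 × 2.228 = 2.228.
Areal scale at 31.5°: h·k = 1.000 × 0.8118 = 0.8118.
Ratio = 2.228/0.8118 ≈ 2.74.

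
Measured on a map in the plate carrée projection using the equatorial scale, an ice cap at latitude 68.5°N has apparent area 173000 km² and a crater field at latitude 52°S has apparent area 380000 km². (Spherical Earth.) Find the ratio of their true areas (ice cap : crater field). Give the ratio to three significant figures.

0.271

On the plate carrée, areal scale = h·k = 1 × sec φ, so true area = apparent × cos φ.
True area of ice cap: 173000 × cos(68.5°) = 173000 × 0.3665 = 63400 km².
True area of crater field: 380000 × cos(52°) = 380000 × 0.6157 = 234000 km².
Ratio = 63400 / 234000 ≈ 0.271.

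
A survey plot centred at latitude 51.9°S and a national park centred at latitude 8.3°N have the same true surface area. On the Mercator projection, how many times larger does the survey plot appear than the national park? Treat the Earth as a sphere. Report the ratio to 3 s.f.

2.57

On Mercator, area is exaggerated by sec²φ = 1/cos²φ.
At 51.9°: sec²(51.9°) = 1/0.6170² = 2.627.
At 8.3°: sec²(8.3°) = 1/0.9895² = 1.021.
Ratio = 2.627/1.021 = cos²(8.3°)/cos²(51.9°) ≈ 2.57.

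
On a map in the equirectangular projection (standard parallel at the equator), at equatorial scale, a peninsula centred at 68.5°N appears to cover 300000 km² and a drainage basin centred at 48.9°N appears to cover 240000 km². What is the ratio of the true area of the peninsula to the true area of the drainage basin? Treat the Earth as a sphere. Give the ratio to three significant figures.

Plate carrée has h = 1 and k = sec φ, giving areal scale sec φ; true area = (apparent area) · cos φ.
True area of peninsula: 300000 × cos(68.5°) = 300000 × 0.3665 = 110000 km².
True area of drainage basin: 240000 × cos(48.9°) = 240000 × 0.6574 = 157800 km².
Ratio = 110000 / 157800 ≈ 0.697.

0.697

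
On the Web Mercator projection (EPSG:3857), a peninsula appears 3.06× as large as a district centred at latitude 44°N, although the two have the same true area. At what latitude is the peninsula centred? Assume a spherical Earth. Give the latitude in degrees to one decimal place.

65.7°

For equal true areas on Mercator, apparent areas scale as sec²φ, so the ratio is cos²φ₂ / cos²φ₁.
cos²φ₂ / cos²φ₁ = 3.06  ⇒  cos φ₁ = cos 44° / √3.06 = 0.7193/1.749 = 0.4112.
φ₁ = arccos(0.4112) ≈ 65.7°.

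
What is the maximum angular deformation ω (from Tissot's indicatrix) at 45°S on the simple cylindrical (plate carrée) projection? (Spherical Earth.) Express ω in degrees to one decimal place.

In the plate carrée (x = Rλ, y = Rφ), meridians are true-scale (h = 1) and parallels are stretched by k = sec φ.
At 45°: h = 1.000, k = 1.414; principal scales a = 1.414, b = 1.000.
sin(ω/2) = (a − b)/(a + b) = 0.4142/2.414 = 0.1716, so ω = 2 arcsin(0.1716) ≈ 19.8°.

19.8°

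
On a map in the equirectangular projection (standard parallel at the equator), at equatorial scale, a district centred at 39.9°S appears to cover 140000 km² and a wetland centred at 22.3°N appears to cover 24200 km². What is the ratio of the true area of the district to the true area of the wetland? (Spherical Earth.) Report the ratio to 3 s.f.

On the plate carrée, areal scale = h·k = 1 × sec φ, so true area = apparent × cos φ.
True area of district: 140000 × cos(39.9°) = 140000 × 0.7672 = 107400 km².
True area of wetland: 24200 × cos(22.3°) = 24200 × 0.9252 = 22390 km².
Ratio = 107400 / 22390 ≈ 4.80.

4.80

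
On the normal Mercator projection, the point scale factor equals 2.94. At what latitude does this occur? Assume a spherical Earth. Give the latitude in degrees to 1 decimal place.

Mercator scale is k = sec φ = 1/cos φ.
1/cos φ = 2.94  ⇒  cos φ = 0.3401  ⇒  φ = arccos(0.3401) ≈ 70.1°.

70.1°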